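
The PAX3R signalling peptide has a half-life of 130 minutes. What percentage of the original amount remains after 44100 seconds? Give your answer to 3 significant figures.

1.99%

44100 seconds = 735 minutes.
n = 735/130 ≈ 5.6538 half-lives.
Fraction remaining = (1/2)^5.6538 ≈ 0.019862, i.e. 1.9862%.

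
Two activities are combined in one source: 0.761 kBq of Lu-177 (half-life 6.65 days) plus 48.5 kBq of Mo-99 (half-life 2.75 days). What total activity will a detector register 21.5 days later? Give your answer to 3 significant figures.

Lu-177: 0.761 × (1/2)^(21.5/6.65) = 0.761 × (1/2)^3.2331 ≈ 0.080934 kBq.
Mo-99: 48.5 × (1/2)^(21.5/2.75) = 48.5 × (1/2)^7.8182 ≈ 0.2149 kBq.
Total = 0.080934 + 0.2149 ≈ 0.29583 kBq.

0.296 kBq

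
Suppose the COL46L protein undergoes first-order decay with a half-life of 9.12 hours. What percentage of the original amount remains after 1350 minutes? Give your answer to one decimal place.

1350 minutes = 22.5 hours.
n = 22.5/9.12 ≈ 2.4671 half-lives.
Fraction remaining = (1/2)^2.4671 ≈ 0.18085, i.e. 18.085%.

18.1%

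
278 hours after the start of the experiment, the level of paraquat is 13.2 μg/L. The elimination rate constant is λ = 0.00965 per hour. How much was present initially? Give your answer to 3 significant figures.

193 μg/L

t½ = ln 2 / λ = 0.69315 / 0.00965 ≈ 71.829 hours.
Number of half-lives elapsed: n = 278/71.829 ≈ 3.8703.
A₀ = A × 2^n = 13.2 × 2^3.8703 = 13.2 × 14.625 ≈ 193.04 μg/L.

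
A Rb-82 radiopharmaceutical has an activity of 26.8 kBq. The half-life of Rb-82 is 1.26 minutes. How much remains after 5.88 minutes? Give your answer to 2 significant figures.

Number of half-lives: n = 5.88/1.26 ≈ 4.6667.
Remaining = 26.8 × (1/2)^4.6667 = 26.8 × 0.039373 ≈ 1.0552 kBq.

1.1 kBq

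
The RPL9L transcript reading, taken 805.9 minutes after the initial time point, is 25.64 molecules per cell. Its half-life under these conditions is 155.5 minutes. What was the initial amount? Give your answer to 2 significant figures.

Number of half-lives elapsed: n = 805.9/155.5 ≈ 5.1826.
A₀ = A × 2^n = 25.64 × 2^5.1826 = 25.64 × 36.319 ≈ 931.21 molecules per cell.

930 molecules per cell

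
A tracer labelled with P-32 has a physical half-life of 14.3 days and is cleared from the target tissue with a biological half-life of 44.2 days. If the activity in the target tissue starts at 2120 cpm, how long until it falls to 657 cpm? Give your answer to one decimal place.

18.3 days

1/t_eff = 1/t_phys + 1/t_biol = 1/14.3 + 1/44.2 = 0.092555 per day.
t_eff = 14.3 × 44.2 / (14.3 + 44.2) ≈ 10.804 days.
n = log₂(2120/657) ≈ 1.6901; t = 1.6901 × 10.804 ≈ 18.261 days.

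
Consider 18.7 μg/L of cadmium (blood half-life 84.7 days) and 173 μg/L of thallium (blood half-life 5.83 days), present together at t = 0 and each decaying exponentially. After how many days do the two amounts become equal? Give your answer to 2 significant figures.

20 days

Set 18.7·(1/2)^(t/84.7) = 173·(1/2)^(t/5.83).
Taking log₂: log₂(18.7/173) = t·(1/84.7 − 1/5.83).
log₂(0.10809) = -3.2097; 1/84.7 − 1/5.83 = -0.15972.
t = -3.2097 / -0.15972 ≈ 20.096 days.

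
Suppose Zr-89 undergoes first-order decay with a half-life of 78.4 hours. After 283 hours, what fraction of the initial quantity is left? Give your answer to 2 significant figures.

0.082

n = 283/78.4 ≈ 3.6097 half-lives.
Fraction remaining = (1/2)^3.6097 ≈ 0.081917.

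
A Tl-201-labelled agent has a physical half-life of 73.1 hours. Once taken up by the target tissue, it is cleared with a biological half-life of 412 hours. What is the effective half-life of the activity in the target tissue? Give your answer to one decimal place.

62.1 hours

1/t_eff = 1/t_phys + 1/t_biol = 1/73.1 + 1/412 = 0.016107 per hour.
t_eff = 73.1 × 412 / (73.1 + 412) ≈ 62.085 hours.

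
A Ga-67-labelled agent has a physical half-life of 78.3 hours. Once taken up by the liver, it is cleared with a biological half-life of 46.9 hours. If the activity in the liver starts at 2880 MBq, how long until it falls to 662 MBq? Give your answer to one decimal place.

1/t_eff = 1/t_phys + 1/t_biol = 1/78.3 + 1/46.9 = 0.034093 per hour.
t_eff = 78.3 × 46.9 / (78.3 + 46.9) ≈ 29.331 hours.
n = log₂(2880/662) ≈ 2.1212; t = 2.1212 × 29.331 ≈ 62.216 hours.

62.2 hours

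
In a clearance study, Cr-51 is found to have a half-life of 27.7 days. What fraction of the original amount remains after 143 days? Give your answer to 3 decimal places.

0.028

n = 143/27.7 ≈ 5.1625 half-lives.
Fraction remaining = (1/2)^5.1625 ≈ 0.027922.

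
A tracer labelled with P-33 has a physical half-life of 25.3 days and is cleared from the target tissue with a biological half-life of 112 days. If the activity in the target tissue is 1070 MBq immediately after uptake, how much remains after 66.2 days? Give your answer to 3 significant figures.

116 MBq

1/t_eff = 1/t_phys + 1/t_biol = 1/25.3 + 1/112 = 0.048454 per day.
t_eff = 25.3 × 112 / (25.3 + 112) ≈ 20.638 days.
Remaining = 1070 × (1/2)^(66.2/20.638) = 1070 × (1/2)^3.2077 ≈ 115.82 MBq.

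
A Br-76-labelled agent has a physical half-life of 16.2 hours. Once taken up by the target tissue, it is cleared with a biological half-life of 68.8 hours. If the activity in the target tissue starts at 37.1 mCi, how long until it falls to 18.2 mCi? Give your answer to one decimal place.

13.5 hours

1/t_eff = 1/t_phys + 1/t_biol = 1/16.2 + 1/68.8 = 0.076263 per hour.
t_eff = 16.2 × 68.8 / (16.2 + 68.8) ≈ 13.112 hours.
n = log₂(37.1/18.2) ≈ 1.0275; t = 1.0275 × 13.112 ≈ 13.473 hours.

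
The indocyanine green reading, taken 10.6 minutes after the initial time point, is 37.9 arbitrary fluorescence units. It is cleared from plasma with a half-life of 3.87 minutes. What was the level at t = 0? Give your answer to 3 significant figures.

Number of half-lives elapsed: n = 10.6/3.87 ≈ 2.739.
A₀ = A × 2^n = 37.9 × 2^2.739 = 37.9 × 6.6762 ≈ 253.03 arbitrary fluorescence units.

253 arbitrary fluorescence units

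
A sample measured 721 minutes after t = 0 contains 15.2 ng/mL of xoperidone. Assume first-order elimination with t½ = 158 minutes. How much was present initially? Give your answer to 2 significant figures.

360 ng/mL

Number of half-lives elapsed: n = 721/158 ≈ 4.5633.
A₀ = A × 2^n = 15.2 × 2^4.5633 = 15.2 × 23.642 ≈ 359.36 ng/mL.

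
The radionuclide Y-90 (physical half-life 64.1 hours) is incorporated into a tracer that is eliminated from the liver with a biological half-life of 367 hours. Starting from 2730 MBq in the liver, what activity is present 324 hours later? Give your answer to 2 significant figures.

1/t_eff = 1/t_phys + 1/t_biol = 1/64.1 + 1/367 = 0.018325 per hour.
t_eff = 64.1 × 367 / (64.1 + 367) ≈ 54.569 hours.
Remaining = 2730 × (1/2)^(324/54.569) = 2730 × (1/2)^5.9374 ≈ 44.547 MBq.

45 MBq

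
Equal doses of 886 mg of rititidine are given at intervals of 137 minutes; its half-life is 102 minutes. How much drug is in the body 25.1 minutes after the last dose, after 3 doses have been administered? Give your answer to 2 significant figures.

1200 mg

The 3 doses were given 299.1, 162.1, 25.1 minutes ago.
Total = 886·(1/2)^(299.1/102) + 886·(1/2)^(162.1/102) + 886·(1/2)^(25.1/102)
      = 116.07 + 294.46 + 747.06 ≈ 1157.6 mg.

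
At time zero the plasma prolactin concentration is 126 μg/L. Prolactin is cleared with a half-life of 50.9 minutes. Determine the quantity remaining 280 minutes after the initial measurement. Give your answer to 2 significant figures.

2.8 μg/L

Number of half-lives: n = 280/50.9 ≈ 5.501.
Remaining = 126 × (1/2)^5.501 = 126 × 0.022082 ≈ 2.7823 μg/L.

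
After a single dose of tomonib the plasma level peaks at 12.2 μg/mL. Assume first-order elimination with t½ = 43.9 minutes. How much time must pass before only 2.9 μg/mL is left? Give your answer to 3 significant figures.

Fraction remaining = 2.9/12.2 ≈ 0.2377.
n = log₂(12.2/2.9) = ln(4.2069)/ln 2 ≈ 2.0728 half-lives.
t = n × t½ = 2.0728 × 43.9 ≈ 90.994 minutes.

91.0 minutes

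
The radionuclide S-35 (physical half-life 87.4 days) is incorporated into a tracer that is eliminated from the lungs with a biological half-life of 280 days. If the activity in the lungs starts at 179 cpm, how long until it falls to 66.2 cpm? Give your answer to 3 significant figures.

1/t_eff = 1/t_phys + 1/t_biol = 1/87.4 + 1/280 = 0.015013 per day.
t_eff = 87.4 × 280 / (87.4 + 280) ≈ 66.609 days.
n = log₂(179/66.2) ≈ 1.4351; t = 1.4351 × 66.609 ≈ 95.587 days.

95.6 days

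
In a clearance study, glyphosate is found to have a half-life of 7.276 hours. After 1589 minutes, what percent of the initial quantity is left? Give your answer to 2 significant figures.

8.0%

1589 minutes = 26.4833 hours.
n = 26.4833/7.276 ≈ 3.6398 half-lives.
Fraction remaining = (1/2)^3.6398 ≈ 0.080224, i.e. 8.0224%.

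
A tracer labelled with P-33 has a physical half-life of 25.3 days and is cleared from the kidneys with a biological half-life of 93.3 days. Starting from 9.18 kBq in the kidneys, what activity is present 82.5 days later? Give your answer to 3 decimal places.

1/t_eff = 1/t_phys + 1/t_biol = 1/25.3 + 1/93.3 = 0.050244 per day.
t_eff = 25.3 × 93.3 / (25.3 + 93.3) ≈ 19.903 days.
Remaining = 9.18 × (1/2)^(82.5/19.903) = 9.18 × (1/2)^4.1451 ≈ 0.51885 kBq.

0.519 kBq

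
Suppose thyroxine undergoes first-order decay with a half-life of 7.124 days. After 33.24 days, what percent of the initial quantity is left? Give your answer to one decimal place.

n = 33.24/7.124 ≈ 4.6659 half-lives.
Fraction remaining = (1/2)^4.6659 ≈ 0.039393, i.e. 3.9393%.

3.9%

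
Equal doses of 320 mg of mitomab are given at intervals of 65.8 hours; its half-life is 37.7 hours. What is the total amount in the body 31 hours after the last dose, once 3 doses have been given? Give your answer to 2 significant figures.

250 mg

The 3 doses were given 162.6, 96.8, 31 hours ago.
Total = 320·(1/2)^(162.6/37.7) + 320·(1/2)^(96.8/37.7) + 320·(1/2)^(31/37.7)
      = 16.099 + 53.978 + 180.98 ≈ 251.05 mg.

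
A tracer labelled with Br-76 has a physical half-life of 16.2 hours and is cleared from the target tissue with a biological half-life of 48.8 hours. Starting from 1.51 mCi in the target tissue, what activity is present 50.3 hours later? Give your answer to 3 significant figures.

1/t_eff = 1/t_phys + 1/t_biol = 1/16.2 + 1/48.8 = 0.08222 per hour.
t_eff = 16.2 × 48.8 / (16.2 + 48.8) ≈ 12.162 hours.
Remaining = 1.51 × (1/2)^(50.3/12.162) = 1.51 × (1/2)^4.1357 ≈ 0.085904 mCi.

0.0859 mCi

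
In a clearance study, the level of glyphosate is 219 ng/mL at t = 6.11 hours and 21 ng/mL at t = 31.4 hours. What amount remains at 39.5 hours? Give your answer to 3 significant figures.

9.91 ng/mL

Over Δt = 31.4 − 6.11 = 25.29 hours, the level fell by a factor of 219/21 ≈ 10.429.
n = log₂(10.429) ≈ 3.3825 half-lives, so t½ = 25.29/3.3825 ≈ 7.4768 hours.
From t = 31.4 to t = 39.5: 21 × (1/2)^((39.5−31.4)/7.4768) ≈ 9.9105 ng/mL.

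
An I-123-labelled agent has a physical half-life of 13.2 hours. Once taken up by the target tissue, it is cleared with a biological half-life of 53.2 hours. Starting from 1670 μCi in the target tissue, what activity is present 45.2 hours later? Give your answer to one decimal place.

1/t_eff = 1/t_phys + 1/t_biol = 1/13.2 + 1/53.2 = 0.094555 per hour.
t_eff = 13.2 × 53.2 / (13.2 + 53.2) ≈ 10.576 hours.
Remaining = 1670 × (1/2)^(45.2/10.576) = 1670 × (1/2)^4.2739 ≈ 86.329 μCi.

86.3 μCi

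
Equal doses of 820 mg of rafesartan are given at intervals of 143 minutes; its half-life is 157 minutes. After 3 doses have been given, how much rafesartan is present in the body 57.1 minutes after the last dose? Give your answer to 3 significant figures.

1160 mg

The 3 doses were given 343.1, 200.1, 57.1 minutes ago.
Total = 820·(1/2)^(343.1/157) + 820·(1/2)^(200.1/157) + 820·(1/2)^(57.1/157)
      = 180.28 + 338.96 + 637.28 ≈ 1156.5 mg.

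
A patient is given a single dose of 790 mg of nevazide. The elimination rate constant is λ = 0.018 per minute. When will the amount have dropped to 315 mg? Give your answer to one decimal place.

51.1 minutes

t½ = ln 2 / λ = 0.69315 / 0.018 ≈ 38.508 minutes.
Fraction remaining = 315/790 ≈ 0.39873.
n = log₂(790/315) = ln(2.5079)/ln 2 ≈ 1.3265 half-lives.
t = n × t½ = 1.3265 × 38.508 ≈ 51.081 minutes.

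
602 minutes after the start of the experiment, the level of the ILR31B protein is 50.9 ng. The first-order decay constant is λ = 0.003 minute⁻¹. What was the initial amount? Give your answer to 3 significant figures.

t½ = ln 2 / λ = 0.69315 / 0.003 ≈ 231.05 minutes.
Number of half-lives elapsed: n = 602/231.05 ≈ 2.6055.
A₀ = A × 2^n = 50.9 × 2^2.6055 = 50.9 × 6.0861 ≈ 309.78 ng.

310 ng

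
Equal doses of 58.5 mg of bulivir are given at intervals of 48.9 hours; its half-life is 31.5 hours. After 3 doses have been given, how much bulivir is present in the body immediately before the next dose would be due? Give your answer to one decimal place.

The 3 doses were given 146.7, 97.8, 48.9 hours ago.
Total = 58.5·(1/2)^(146.7/31.5) + 58.5·(1/2)^(97.8/31.5) + 58.5·(1/2)^(48.9/31.5)
      = 2.3185 + 6.8003 + 19.945 ≈ 29.064 mg.

29.1 mg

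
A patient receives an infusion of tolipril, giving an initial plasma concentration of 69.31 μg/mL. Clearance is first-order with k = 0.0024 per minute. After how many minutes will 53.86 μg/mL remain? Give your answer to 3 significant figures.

105 minutes

t½ = ln 2 / k = 0.69315 / 0.0024 ≈ 288.81 minutes.
Fraction remaining = 53.86/69.31 ≈ 0.77709.
n = log₂(69.31/53.86) = ln(1.2869)/ln 2 ≈ 0.36385 half-lives.
t = n × t½ = 0.36385 × 288.81 ≈ 105.08 minutes.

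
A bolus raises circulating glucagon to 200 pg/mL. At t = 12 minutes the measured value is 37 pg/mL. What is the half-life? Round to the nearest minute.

A/A₀ = 37/200 ≈ 0.185.
n = log₂(5.4054) ≈ 2.4344 half-lives elapsed in 12 minutes.
t½ = 12/2.4344 ≈ 4.9293 minutes.

5 minutes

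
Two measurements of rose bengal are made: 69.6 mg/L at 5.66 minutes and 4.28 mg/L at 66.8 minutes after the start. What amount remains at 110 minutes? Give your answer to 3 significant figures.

0.597 mg/L

Over Δt = 66.8 − 5.66 = 61.14 minutes, the level fell by a factor of 69.6/4.28 ≈ 16.262.
n = log₂(16.262) ≈ 4.0234 half-lives, so t½ = 61.14/4.0234 ≈ 15.196 minutes.
From t = 66.8 to t = 110: 4.28 × (1/2)^((110−66.8)/15.196) ≈ 0.59657 mg/L.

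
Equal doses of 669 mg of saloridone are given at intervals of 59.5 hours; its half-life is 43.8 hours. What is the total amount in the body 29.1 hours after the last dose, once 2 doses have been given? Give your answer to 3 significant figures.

The 2 doses were given 88.6, 29.1 hours ago.
Total = 669·(1/2)^(88.6/43.8) + 669·(1/2)^(29.1/43.8)
      = 164.62 + 422.11 ≈ 586.74 mg.

587 mg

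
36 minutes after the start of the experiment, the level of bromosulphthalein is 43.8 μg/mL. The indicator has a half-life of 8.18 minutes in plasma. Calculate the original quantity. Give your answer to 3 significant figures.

925 μg/mL

Number of half-lives elapsed: n = 36/8.18 ≈ 4.401.
A₀ = A × 2^n = 43.8 × 2^4.401 = 43.8 × 21.126 ≈ 925.34 μg/mL.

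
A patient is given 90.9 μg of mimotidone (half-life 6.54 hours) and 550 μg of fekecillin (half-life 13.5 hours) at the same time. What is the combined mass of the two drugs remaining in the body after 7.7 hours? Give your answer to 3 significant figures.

411 μg

mimotidone: 90.9 × (1/2)^(7.7/6.54) = 90.9 × (1/2)^1.1774 ≈ 40.192 μg.
fekecillin: 550 × (1/2)^(7.7/13.5) = 550 × (1/2)^0.57037 ≈ 370.39 μg.
Total = 40.192 + 370.39 ≈ 410.59 μg.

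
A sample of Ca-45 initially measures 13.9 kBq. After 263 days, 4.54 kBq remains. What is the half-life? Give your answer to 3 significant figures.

163 days

A/A₀ = 4.54/13.9 ≈ 0.32662.
n = log₂(3.0617) ≈ 1.6143 half-lives elapsed in 263 days.
t½ = 263/1.6143 ≈ 162.92 days.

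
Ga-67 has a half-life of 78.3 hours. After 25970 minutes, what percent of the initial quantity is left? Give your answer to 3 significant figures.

2.17%

25970 minutes = 432.833 hours.
n = 432.833/78.3 ≈ 5.5279 half-lives.
Fraction remaining = (1/2)^5.5279 ≈ 0.021674, i.e. 2.1674%.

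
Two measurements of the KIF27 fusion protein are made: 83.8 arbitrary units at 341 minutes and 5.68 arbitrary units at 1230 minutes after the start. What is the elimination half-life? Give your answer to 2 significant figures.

Over Δt = 1230 − 341 = 889 minutes, the level fell by a factor of 83.8/5.68 ≈ 14.754.
n = log₂(14.754) ≈ 3.883 half-lives, so t½ = 889/3.883 ≈ 228.95 minutes.

230 minutes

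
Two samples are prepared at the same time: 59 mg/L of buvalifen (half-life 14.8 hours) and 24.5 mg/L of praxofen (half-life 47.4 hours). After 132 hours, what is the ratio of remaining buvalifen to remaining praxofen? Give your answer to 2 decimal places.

0.03

buvalifen: 59 × (1/2)^(132/14.8) = 59 × (1/2)^8.9189 ≈ 0.1219 mg/L.
praxofen: 24.5 × (1/2)^(132/47.4) = 24.5 × (1/2)^2.7848 ≈ 3.5551 mg/L.
Ratio ≈ 0.1219 / 3.5551 ≈ 0.034287.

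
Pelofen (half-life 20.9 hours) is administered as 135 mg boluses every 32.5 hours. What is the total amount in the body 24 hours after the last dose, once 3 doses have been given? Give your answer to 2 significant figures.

The 3 doses were given 89, 56.5, 24 hours ago.
Total = 135·(1/2)^(89/20.9) + 135·(1/2)^(56.5/20.9) + 135·(1/2)^(24/20.9)
      = 7.054 + 20.727 + 60.905 ≈ 88.686 mg.

89 mg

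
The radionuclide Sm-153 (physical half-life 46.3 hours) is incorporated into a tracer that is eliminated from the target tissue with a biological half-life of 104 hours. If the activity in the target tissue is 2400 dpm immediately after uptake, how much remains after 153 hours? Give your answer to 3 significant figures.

1/t_eff = 1/t_phys + 1/t_biol = 1/46.3 + 1/104 = 0.031214 per hour.
t_eff = 46.3 × 104 / (46.3 + 104) ≈ 32.037 hours.
Remaining = 2400 × (1/2)^(153/32.037) = 2400 × (1/2)^4.7757 ≈ 87.616 dpm.

87.6 dpm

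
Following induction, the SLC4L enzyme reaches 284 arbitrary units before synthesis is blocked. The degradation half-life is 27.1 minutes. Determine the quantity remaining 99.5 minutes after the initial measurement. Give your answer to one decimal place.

Number of half-lives: n = 99.5/27.1 ≈ 3.6716.
Remaining = 284 × (1/2)^3.6716 = 284 × 0.078477 ≈ 22.287 arbitrary units.

22.3 arbitrary units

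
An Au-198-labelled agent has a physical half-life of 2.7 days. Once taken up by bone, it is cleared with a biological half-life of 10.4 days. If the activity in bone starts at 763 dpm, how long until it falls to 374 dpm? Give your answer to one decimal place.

1/t_eff = 1/t_phys + 1/t_biol = 1/2.7 + 1/10.4 = 0.46652 per day.
t_eff = 2.7 × 10.4 / (2.7 + 10.4) ≈ 2.1435 days.
n = log₂(763/374) ≈ 1.0286; t = 1.0286 × 2.1435 ≈ 2.2049 days.

2.2 days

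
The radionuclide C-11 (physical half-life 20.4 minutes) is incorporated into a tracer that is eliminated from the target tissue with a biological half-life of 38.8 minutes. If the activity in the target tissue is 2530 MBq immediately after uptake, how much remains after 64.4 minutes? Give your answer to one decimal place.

89.8 MBq

1/t_eff = 1/t_phys + 1/t_biol = 1/20.4 + 1/38.8 = 0.074793 per minute.
t_eff = 20.4 × 38.8 / (20.4 + 38.8) ≈ 13.37 minutes.
Remaining = 2530 × (1/2)^(64.4/13.37) = 2530 × (1/2)^4.8167 ≈ 89.776 MBq.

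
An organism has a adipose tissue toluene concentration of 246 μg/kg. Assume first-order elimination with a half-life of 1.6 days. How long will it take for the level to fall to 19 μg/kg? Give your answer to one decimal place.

5.9 days

Fraction remaining = 19/246 ≈ 0.077236.
n = log₂(246/19) = ln(12.947)/ln 2 ≈ 3.6946 half-lives.
t = n × t½ = 3.6946 × 1.6 ≈ 5.9113 days.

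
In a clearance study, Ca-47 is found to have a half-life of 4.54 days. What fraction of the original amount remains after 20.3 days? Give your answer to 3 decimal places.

0.045

n = 20.3/4.54 ≈ 4.4714 half-lives.
Fraction remaining = (1/2)^4.4714 ≈ 0.04508.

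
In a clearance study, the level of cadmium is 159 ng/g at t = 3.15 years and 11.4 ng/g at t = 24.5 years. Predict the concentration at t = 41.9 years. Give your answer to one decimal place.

Over Δt = 24.5 − 3.15 = 21.35 years, the level fell by a factor of 159/11.4 ≈ 13.947.
n = log₂(13.947) ≈ 3.8019 half-lives, so t½ = 21.35/3.8019 ≈ 5.6156 years.
From t = 24.5 to t = 41.9: 11.4 × (1/2)^((41.9−24.5)/5.6156) ≈ 1.3309 ng/g.

1.3 ng/g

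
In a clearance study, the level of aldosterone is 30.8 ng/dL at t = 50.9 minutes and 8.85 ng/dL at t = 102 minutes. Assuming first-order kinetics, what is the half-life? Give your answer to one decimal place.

28.4 minutes

Over Δt = 102 − 50.9 = 51.1 minutes, the level fell by a factor of 30.8/8.85 ≈ 3.4802.
n = log₂(3.4802) ≈ 1.7992 half-lives, so t½ = 51.1/1.7992 ≈ 28.402 minutes.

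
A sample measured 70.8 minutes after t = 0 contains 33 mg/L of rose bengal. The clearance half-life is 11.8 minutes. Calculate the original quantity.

Number of half-lives elapsed: n = 70.8/11.8 ≈ 6.
A₀ = A × 2^n = 33 × 2^6 = 33 × 64 ≈ 2112 mg/L.

2112 mg/L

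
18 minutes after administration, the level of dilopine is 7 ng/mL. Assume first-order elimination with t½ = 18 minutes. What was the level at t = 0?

14 ng/mL

Number of half-lives elapsed: n = 18/18 ≈ 1.
A₀ = A × 2^n = 7 × 2^1 = 7 × 2 ≈ 14 ng/mL.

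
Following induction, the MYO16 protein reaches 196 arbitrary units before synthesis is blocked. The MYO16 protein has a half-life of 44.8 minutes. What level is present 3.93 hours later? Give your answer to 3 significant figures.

Convert the elapsed time: 3.93 hours = 235.8 minutes.
Number of half-lives: n = 235.8/44.8 ≈ 5.2634.
Remaining = 196 × (1/2)^5.2634 = 196 × 0.026035 ≈ 5.1029 arbitrary units.

5.10 arbitrary units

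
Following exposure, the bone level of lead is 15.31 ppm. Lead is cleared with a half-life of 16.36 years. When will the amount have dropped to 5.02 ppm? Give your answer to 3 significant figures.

Fraction remaining = 5.02/15.31 ≈ 0.32789.
n = log₂(15.31/5.02) = ln(3.0498)/ln 2 ≈ 1.6087 half-lives.
t = n × t½ = 1.6087 × 16.36 ≈ 26.319 years.

26.3 years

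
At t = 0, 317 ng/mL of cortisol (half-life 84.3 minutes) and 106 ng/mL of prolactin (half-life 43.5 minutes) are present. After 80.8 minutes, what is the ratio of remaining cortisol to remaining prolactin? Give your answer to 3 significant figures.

cortisol: 317 × (1/2)^(80.8/84.3) = 317 × (1/2)^0.95848 ≈ 163.13 ng/mL.
prolactin: 106 × (1/2)^(80.8/43.5) = 106 × (1/2)^1.8575 ≈ 29.252 ng/mL.
Ratio ≈ 163.13 / 29.252 ≈ 5.5767.

5.58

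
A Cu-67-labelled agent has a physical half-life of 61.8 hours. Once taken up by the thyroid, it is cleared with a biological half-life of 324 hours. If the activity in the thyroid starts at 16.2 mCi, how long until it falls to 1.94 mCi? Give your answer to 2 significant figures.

1/t_eff = 1/t_phys + 1/t_biol = 1/61.8 + 1/324 = 0.019268 per hour.
t_eff = 61.8 × 324 / (61.8 + 324) ≈ 51.9 hours.
n = log₂(16.2/1.94) ≈ 3.0619; t = 3.0619 × 51.9 ≈ 158.91 hours.

160 hours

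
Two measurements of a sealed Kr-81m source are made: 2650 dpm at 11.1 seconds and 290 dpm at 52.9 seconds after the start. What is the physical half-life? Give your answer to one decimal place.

13.1 seconds

Over Δt = 52.9 − 11.1 = 41.8 seconds, the level fell by a factor of 2650/290 ≈ 9.1379.
n = log₂(9.1379) ≈ 3.1919 half-lives, so t½ = 41.8/3.1919 ≈ 13.096 seconds.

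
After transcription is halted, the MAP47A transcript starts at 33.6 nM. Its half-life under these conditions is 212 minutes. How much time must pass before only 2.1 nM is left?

848 minutes

2.1/33.6 = 1/16, so 4 half-lives have elapsed.
t = 4 × 212 = 848 minutes.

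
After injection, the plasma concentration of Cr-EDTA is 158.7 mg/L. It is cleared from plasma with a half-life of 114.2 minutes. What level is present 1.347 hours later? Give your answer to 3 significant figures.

97.2 mg/L

Convert the elapsed time: 1.347 hours = 80.82 minutes.
Number of half-lives: n = 80.82/114.2 ≈ 0.70771.
Remaining = 158.7 × (1/2)^0.70771 = 158.7 × 0.61229 ≈ 97.171 mg/L.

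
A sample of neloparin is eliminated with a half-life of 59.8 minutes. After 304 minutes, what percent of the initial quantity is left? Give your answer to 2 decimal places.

n = 304/59.8 ≈ 5.0836 half-lives.
Fraction remaining = (1/2)^5.0836 ≈ 0.02949, i.e. 2.949%.

2.95%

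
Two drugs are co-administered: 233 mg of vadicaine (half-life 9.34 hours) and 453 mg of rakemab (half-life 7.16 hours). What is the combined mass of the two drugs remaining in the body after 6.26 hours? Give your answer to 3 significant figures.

vadicaine: 233 × (1/2)^(6.26/9.34) = 233 × (1/2)^0.67024 ≈ 146.42 mg.
rakemab: 453 × (1/2)^(6.26/7.16) = 453 × (1/2)^0.8743 ≈ 247.12 mg.
Total = 146.42 + 247.12 ≈ 393.54 mg.

394 mg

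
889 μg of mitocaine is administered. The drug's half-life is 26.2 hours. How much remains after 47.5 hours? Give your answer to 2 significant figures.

250 μg

Number of half-lives: n = 47.5/26.2 ≈ 1.813.
Remaining = 889 × (1/2)^1.813 = 889 × 0.2846 ≈ 253.01 μg.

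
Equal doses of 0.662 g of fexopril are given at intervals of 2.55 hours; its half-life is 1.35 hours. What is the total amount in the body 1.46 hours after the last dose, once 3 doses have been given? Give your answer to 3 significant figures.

The 3 doses were given 6.56, 4.01, 1.46 hours ago.
Total = 0.662·(1/2)^(6.56/1.35) + 0.662·(1/2)^(4.01/1.35) + 0.662·(1/2)^(1.46/1.35)
      = 0.022807 + 0.084467 + 0.31282 ≈ 0.4201 g.

0.420 g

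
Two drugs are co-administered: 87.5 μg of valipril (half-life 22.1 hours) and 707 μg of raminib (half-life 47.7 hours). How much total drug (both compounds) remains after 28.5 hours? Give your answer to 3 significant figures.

valipril: 87.5 × (1/2)^(28.5/22.1) = 87.5 × (1/2)^1.2896 ≈ 35.793 μg.
raminib: 707 × (1/2)^(28.5/47.7) = 707 × (1/2)^0.59748 ≈ 467.26 μg.
Total = 35.793 + 467.26 ≈ 503.05 μg.

503 μg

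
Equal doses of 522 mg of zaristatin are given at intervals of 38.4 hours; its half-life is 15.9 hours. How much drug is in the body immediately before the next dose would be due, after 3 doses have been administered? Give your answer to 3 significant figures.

120 mg

The 3 doses were given 115.2, 76.8, 38.4 hours ago.
Total = 522·(1/2)^(115.2/15.9) + 522·(1/2)^(76.8/15.9) + 522·(1/2)^(38.4/15.9)
      = 3.4405 + 18.35 + 97.871 ≈ 119.66 mg.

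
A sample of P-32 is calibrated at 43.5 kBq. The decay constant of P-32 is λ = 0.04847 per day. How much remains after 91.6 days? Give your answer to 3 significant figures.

t½ = ln 2 / λ = 0.69315 / 0.04847 ≈ 14.301 days.
Number of half-lives: n = 91.6/14.301 ≈ 6.4054.
Remaining = 43.5 × (1/2)^6.4054 = 43.5 × 0.011798 ≈ 0.5132 kBq.

0.513 kBq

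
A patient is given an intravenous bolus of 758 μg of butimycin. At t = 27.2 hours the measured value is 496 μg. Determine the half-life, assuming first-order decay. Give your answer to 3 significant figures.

44.5 hours

A/A₀ = 496/758 ≈ 0.65435.
n = log₂(1.5282) ≈ 0.61186 half-lives elapsed in 27.2 hours.
t½ = 27.2/0.61186 ≈ 44.455 hours.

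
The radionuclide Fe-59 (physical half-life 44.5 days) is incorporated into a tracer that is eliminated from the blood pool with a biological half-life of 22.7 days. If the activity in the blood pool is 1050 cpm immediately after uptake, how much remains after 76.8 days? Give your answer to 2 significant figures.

30 cpm

1/t_eff = 1/t_phys + 1/t_biol = 1/44.5 + 1/22.7 = 0.066525 per day.
t_eff = 44.5 × 22.7 / (44.5 + 22.7) ≈ 15.032 days.
Remaining = 1050 × (1/2)^(76.8/15.032) = 1050 × (1/2)^5.1091 ≈ 30.423 cpm.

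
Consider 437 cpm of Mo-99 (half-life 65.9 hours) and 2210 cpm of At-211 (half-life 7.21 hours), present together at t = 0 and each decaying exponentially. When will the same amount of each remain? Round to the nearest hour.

19 hours

Set 437·(1/2)^(t/65.9) = 2210·(1/2)^(t/7.21).
Taking log₂: log₂(437/2210) = t·(1/65.9 − 1/7.21).
log₂(0.19774) = -2.3383; 1/65.9 − 1/7.21 = -0.12352.
t = -2.3383 / -0.12352 ≈ 18.931 hours.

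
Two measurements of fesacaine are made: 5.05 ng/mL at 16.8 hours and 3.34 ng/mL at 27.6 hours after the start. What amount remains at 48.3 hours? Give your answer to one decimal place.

Over Δt = 27.6 − 16.8 = 10.8 hours, the level fell by a factor of 5.05/3.34 ≈ 1.512.
n = log₂(1.512) ≈ 0.59644 half-lives, so t½ = 10.8/0.59644 ≈ 18.108 hours.
From t = 27.6 to t = 48.3: 3.34 × (1/2)^((48.3−27.6)/18.108) ≈ 1.5122 ng/mL.

1.5 ng/mL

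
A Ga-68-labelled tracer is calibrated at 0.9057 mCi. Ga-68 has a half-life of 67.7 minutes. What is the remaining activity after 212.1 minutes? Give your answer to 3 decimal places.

Number of half-lives: n = 212.1/67.7 ≈ 3.1329.
Remaining = 0.9057 × (1/2)^3.1329 = 0.9057 × 0.114 ≈ 0.10325 mCi.

0.103 mCi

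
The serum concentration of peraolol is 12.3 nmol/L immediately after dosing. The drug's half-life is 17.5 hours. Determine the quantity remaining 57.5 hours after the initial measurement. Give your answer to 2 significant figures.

Number of half-lives: n = 57.5/17.5 ≈ 3.2857.
Remaining = 12.3 × (1/2)^3.2857 = 12.3 × 0.10254 ≈ 1.2613 nmol/L.

1.3 nmol/L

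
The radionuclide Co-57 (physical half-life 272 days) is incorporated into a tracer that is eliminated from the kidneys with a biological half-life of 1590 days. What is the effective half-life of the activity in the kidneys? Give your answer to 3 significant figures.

1/t_eff = 1/t_phys + 1/t_biol = 1/272 + 1/1590 = 0.0043054 per day.
t_eff = 272 × 1590 / (272 + 1590) ≈ 232.27 days.

232 days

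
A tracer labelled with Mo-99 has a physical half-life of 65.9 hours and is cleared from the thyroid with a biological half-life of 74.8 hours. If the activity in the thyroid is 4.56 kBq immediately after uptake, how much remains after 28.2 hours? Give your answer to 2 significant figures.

2.6 kBq

1/t_eff = 1/t_phys + 1/t_biol = 1/65.9 + 1/74.8 = 0.028543 per hour.
t_eff = 65.9 × 74.8 / (65.9 + 74.8) ≈ 35.034 hours.
Remaining = 4.56 × (1/2)^(28.2/35.034) = 4.56 × (1/2)^0.80493 ≈ 2.6101 kBq.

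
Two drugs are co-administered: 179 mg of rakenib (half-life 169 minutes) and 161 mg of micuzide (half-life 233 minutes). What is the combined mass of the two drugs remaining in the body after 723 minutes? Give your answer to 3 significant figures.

28.0 mg

rakenib: 179 × (1/2)^(723/169) = 179 × (1/2)^4.2781 ≈ 9.226 mg.
micuzide: 161 × (1/2)^(723/233) = 161 × (1/2)^3.103 ≈ 18.738 mg.
Total = 9.226 + 18.738 ≈ 27.964 mg.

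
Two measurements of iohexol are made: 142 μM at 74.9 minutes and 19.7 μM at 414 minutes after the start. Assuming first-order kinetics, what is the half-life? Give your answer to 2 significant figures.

Over Δt = 414 − 74.9 = 339.1 minutes, the level fell by a factor of 142/19.7 ≈ 7.2081.
n = log₂(7.2081) ≈ 2.8496 half-lives, so t½ = 339.1/2.8496 ≈ 119 minutes.

120 minutes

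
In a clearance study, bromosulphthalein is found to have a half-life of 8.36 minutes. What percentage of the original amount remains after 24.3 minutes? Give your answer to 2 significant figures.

13%

n = 24.3/8.36 ≈ 2.9067 half-lives.
Fraction remaining = (1/2)^2.9067 ≈ 0.13335, i.e. 13.335%.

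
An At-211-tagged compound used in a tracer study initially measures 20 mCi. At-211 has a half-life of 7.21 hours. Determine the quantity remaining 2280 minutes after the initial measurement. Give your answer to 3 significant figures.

0.518 mCi

Convert the elapsed time: 2280 minutes = 38 hours.
Number of half-lives: n = 38/7.21 ≈ 5.2705.
Remaining = 20 × (1/2)^5.2705 = 20 × 0.025908 ≈ 0.51816 mCi.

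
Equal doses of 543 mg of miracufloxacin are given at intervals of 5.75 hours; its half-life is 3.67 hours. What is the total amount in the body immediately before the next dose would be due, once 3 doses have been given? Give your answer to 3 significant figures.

The 3 doses were given 17.25, 11.5, 5.75 hours ago.
Total = 543·(1/2)^(17.25/3.67) + 543·(1/2)^(11.5/3.67) + 543·(1/2)^(5.75/3.67)
      = 20.887 + 61.875 + 183.3 ≈ 266.06 mg.

266 mg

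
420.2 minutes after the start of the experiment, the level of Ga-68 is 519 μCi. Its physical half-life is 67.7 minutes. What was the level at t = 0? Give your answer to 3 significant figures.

Number of half-lives elapsed: n = 420.2/67.7 ≈ 6.2068.
A₀ = A × 2^n = 519 × 2^6.2068 = 519 × 73.864 ≈ 38335 μCi.

38300 μCi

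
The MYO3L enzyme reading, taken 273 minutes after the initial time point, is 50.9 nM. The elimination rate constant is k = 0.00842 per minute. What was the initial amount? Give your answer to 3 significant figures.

507 nM

t½ = ln 2 / k = 0.69315 / 0.00842 ≈ 82.322 minutes.
Number of half-lives elapsed: n = 273/82.322 ≈ 3.3163.
A₀ = A × 2^n = 50.9 × 2^3.3163 = 50.9 × 9.9608 ≈ 507.01 nM.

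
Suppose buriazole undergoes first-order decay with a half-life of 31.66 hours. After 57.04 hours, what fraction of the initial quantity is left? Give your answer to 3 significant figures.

0.287

n = 57.04/31.66 ≈ 1.8016 half-lives.
Fraction remaining = (1/2)^1.8016 ≈ 0.28685.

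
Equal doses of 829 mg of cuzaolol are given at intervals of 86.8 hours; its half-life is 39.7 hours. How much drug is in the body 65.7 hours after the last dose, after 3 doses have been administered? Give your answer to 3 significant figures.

The 3 doses were given 239.3, 152.5, 65.7 hours ago.
Total = 829·(1/2)^(239.3/39.7) + 829·(1/2)^(152.5/39.7) + 829·(1/2)^(65.7/39.7)
      = 12.707 + 57.837 + 263.25 ≈ 333.8 mg.

334 mg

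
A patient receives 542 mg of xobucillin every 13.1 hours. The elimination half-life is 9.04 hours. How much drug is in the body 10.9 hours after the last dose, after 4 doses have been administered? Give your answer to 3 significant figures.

The 4 doses were given 50.2, 37.1, 24, 10.9 hours ago.
Total = 542·(1/2)^(50.2/9.04) + 542·(1/2)^(37.1/9.04) + 542·(1/2)^(24/9.04) + 542·(1/2)^(10.9/9.04)
      = 11.544 + 31.519 + 86.061 + 234.98 ≈ 364.1 mg.

364 mg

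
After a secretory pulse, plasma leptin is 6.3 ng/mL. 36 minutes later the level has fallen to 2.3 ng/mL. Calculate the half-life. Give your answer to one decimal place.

24.8 minutes

A/A₀ = 2.3/6.3 ≈ 0.36508.
n = log₂(2.7391) ≈ 1.4537 half-lives elapsed in 36 minutes.
t½ = 36/1.4537 ≈ 24.764 minutes.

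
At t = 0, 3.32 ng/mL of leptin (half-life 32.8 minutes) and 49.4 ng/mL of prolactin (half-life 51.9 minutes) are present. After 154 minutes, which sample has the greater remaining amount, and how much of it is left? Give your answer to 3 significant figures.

prolactin, 6.32 ng/mL

leptin: 3.32 × (1/2)^4.6951 ≈ 0.12816 ng/mL.
prolactin: 49.4 × (1/2)^2.9672 ≈ 6.3168 ng/mL.
Prolactin has more remaining, at ≈ 6.3168 ng/mL.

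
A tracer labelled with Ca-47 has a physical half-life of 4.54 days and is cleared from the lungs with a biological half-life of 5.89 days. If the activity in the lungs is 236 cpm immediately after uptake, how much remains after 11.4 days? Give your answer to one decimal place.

10.8 cpm

1/t_eff = 1/t_phys + 1/t_biol = 1/4.54 + 1/5.89 = 0.39004 per day.
t_eff = 4.54 × 5.89 / (4.54 + 5.89) ≈ 2.5638 days.
Remaining = 236 × (1/2)^(11.4/2.5638) = 236 × (1/2)^4.4465 ≈ 10.824 cpm.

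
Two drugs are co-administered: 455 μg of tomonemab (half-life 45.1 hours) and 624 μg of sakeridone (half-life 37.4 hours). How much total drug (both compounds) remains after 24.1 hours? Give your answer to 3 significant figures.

tomonemab: 455 × (1/2)^(24.1/45.1) = 455 × (1/2)^0.53437 ≈ 314.16 μg.
sakeridone: 624 × (1/2)^(24.1/37.4) = 624 × (1/2)^0.64439 ≈ 399.21 μg.
Total = 314.16 + 399.21 ≈ 713.37 μg.

713 μg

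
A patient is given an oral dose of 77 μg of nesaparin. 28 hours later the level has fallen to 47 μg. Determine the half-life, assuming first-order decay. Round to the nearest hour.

39 hours

A/A₀ = 47/77 ≈ 0.61039.
n = log₂(1.6383) ≈ 0.7122 half-lives elapsed in 28 hours.
t½ = 28/0.7122 ≈ 39.315 hours.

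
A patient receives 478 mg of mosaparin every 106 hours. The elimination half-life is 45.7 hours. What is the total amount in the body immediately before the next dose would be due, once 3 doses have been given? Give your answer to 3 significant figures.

119 mg

The 3 doses were given 318, 212, 106 hours ago.
Total = 478·(1/2)^(318/45.7) + 478·(1/2)^(212/45.7) + 478·(1/2)^(106/45.7)
      = 3.8436 + 19.185 + 95.763 ≈ 118.79 mg.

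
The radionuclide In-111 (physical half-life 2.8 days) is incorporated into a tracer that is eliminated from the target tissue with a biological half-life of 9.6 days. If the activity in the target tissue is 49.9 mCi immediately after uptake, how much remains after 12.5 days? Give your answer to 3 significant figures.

0.917 mCi

1/t_eff = 1/t_phys + 1/t_biol = 1/2.8 + 1/9.6 = 0.46131 per day.
t_eff = 2.8 × 9.6 / (2.8 + 9.6) ≈ 2.1677 days.
Remaining = 49.9 × (1/2)^(12.5/2.1677) = 49.9 × (1/2)^5.7664 ≈ 0.91675 mCi.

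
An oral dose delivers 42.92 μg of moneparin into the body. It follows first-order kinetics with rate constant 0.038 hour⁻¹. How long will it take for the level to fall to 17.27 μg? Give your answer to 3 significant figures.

24.0 hours

t½ = ln 2 / λ = 0.69315 / 0.038 ≈ 18.241 hours.
Fraction remaining = 17.27/42.92 ≈ 0.40238.
n = log₂(42.92/17.27) = ln(2.4852)/ln 2 ≈ 1.3134 half-lives.
t = n × t½ = 1.3134 × 18.241 ≈ 23.957 hours.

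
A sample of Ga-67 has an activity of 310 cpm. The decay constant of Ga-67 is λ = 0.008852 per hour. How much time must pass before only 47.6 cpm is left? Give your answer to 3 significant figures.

212 hours

t½ = ln 2 / λ = 0.69315 / 0.008852 ≈ 78.304 hours.
Fraction remaining = 47.6/310 ≈ 0.15355.
n = log₂(310/47.6) = ln(6.5126)/ln 2 ≈ 2.7032 half-lives.
t = n × t½ = 2.7032 × 78.304 ≈ 211.67 hours.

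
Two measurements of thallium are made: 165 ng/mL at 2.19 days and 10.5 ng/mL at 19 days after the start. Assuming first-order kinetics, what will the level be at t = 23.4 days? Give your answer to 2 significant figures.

Over Δt = 19 − 2.19 = 16.81 days, the level fell by a factor of 165/10.5 ≈ 15.714.
n = log₂(15.714) ≈ 3.974 half-lives, so t½ = 16.81/3.974 ≈ 4.23 days.
From t = 19 to t = 23.4: 10.5 × (1/2)^((23.4−19)/4.23) ≈ 5.1058 ng/mL.

5.1 ng/mL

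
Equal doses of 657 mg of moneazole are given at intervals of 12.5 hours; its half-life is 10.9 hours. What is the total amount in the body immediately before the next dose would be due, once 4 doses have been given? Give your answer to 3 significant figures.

519 mg

The 4 doses were given 50, 37.5, 25, 12.5 hours ago.
Total = 657·(1/2)^(50/10.9) + 657·(1/2)^(37.5/10.9) + 657·(1/2)^(25/10.9) + 657·(1/2)^(12.5/10.9)
      = 27.333 + 60.522 + 134.01 + 296.72 ≈ 518.58 mg.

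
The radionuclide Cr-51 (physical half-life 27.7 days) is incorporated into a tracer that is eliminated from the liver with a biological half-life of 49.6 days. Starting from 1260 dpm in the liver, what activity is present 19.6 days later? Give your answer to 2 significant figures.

1/t_eff = 1/t_phys + 1/t_biol = 1/27.7 + 1/49.6 = 0.056262 per day.
t_eff = 27.7 × 49.6 / (27.7 + 49.6) ≈ 17.774 days.
Remaining = 1260 × (1/2)^(19.6/17.774) = 1260 × (1/2)^1.1027 ≈ 586.69 dpm.

590 dpm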